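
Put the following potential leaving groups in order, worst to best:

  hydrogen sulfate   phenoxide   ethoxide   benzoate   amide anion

Leaving-group ability tracks the stability of the departed species; conjugate-acid pKₐ is the usual yardstick (lower pKₐ → better LG).
hydrogen sulfate: pKₐ(H₂SO₄) ≈ -3
benzoate: pKₐ(C₆H₅COOH) ≈ 4.2
phenoxide: pKₐ(C₆H₅OH (phenol)) ≈ 10
ethoxide: pKₐ(CH₃CH₂OH) ≈ 16
amide anion: pKₐ(NH₃) ≈ 38
Reversing gives the worst-to-best order requested.

amide anion < ethoxide < phenoxide < benzoate < hydrogen sulfate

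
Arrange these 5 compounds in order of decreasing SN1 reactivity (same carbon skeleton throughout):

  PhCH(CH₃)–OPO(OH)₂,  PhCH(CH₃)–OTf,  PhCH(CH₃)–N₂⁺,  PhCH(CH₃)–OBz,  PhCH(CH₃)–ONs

PhCH(CH₃)–N₂⁺ > PhCH(CH₃)–OTf > PhCH(CH₃)–ONs > PhCH(CH₃)–OPO(OH)₂ > PhCH(CH₃)–OBz

Same R in every case — rank the leaving groups.
The more stable X⁻ (or X) is on its own — i.e. the weaker a base it is — the better a leaving group it makes.
PhCH(CH₃)–N₂⁺ loses N₂: no meaningful conjugate acid; N₂ departs as an exceptionally stable neutral molecule
PhCH(CH₃)–OTf loses OTf⁻: pKₐ(CF₃SO₃H (triflic acid)) ≈ -14
PhCH(CH₃)–ONs loses ONs⁻: pKₐ(p-O₂NC₆H₄SO₃H) ≈ -3.5
PhCH(CH₃)–OPO(OH)₂ loses H₂PO₄⁻: pKₐ(H₃PO₄) ≈ 2.1
PhCH(CH₃)–OBz loses PhCOO⁻: pKₐ(C₆H₅COOH) ≈ 4.2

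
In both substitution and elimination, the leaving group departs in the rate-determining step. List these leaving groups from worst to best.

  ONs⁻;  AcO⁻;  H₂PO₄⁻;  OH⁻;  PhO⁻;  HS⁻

OH⁻ < PhO⁻ < HS⁻ < AcO⁻ < H₂PO₄⁻ < ONs⁻

The more stable X⁻ (or X) is on its own — i.e. the weaker a base it is — the better a leaving group it makes.
ONs⁻: pKₐ(p-O₂NC₆H₄SO₃H) ≈ -3.5
H₂PO₄⁻: pKₐ(H₃PO₄) ≈ 2.1 — moderate base; biological leaving group after further activation
AcO⁻: pKₐ(CH₃COOH) ≈ 4.8
HS⁻: pKₐ(H₂S) ≈ 7
PhO⁻: pKₐ(C₆H₅OH (phenol)) ≈ 10
OH⁻: pKₐ(H₂O) ≈ 15.7
Reversing gives the worst-to-best order requested.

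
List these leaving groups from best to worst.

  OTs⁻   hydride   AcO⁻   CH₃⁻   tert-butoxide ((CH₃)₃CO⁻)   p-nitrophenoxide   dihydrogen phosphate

Rank by basicity of the departing species: weakest base leaves most easily.
OTs⁻: pKₐ(p-CH₃C₆H₄SO₃H (TsOH)) ≈ -2.8
dihydrogen phosphate: pKₐ(H₃PO₄) ≈ 2.1
AcO⁻: pKₐ(CH₃COOH) ≈ 4.8
p-nitrophenoxide: pKₐ(p-nitrophenol) ≈ 7.2 — nitro group delocalises the charge; the classic chromogenic LG
tert-butoxide ((CH₃)₃CO⁻): pKₐ(t-BuOH) ≈ 18
hydride: pKₐ(H₂) ≈ 36 — extremely strong base; leaves only in special hydride-transfer contexts
CH₃⁻: pKₐ(CH₄) ≈ 48 — unstabilised carbanion; the worst conceivable leaving group

OTs⁻ > dihydrogen phosphate > AcO⁻ > p-nitrophenoxide > tert-butoxide ((CH₃)₃CO⁻) > hydride > CH₃⁻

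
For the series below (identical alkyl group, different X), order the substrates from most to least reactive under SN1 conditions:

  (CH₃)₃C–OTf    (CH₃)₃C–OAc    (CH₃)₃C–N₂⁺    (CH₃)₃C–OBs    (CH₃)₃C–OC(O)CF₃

(CH₃)₃C–N₂⁺ > (CH₃)₃C–OTf > (CH₃)₃C–OBs > (CH₃)₃C–OC(O)CF₃ > (CH₃)₃C–OAc

Identical carbon frameworks mean the comparison reduces to leaving-group quality.
Leaving-group ability tracks the stability of the departed species; conjugate-acid pKₐ is the usual yardstick (lower pKₐ → better LG).
(CH₃)₃C–N₂⁺ loses N₂: no meaningful conjugate acid; N₂ departs as an exceptionally stable neutral molecule
(CH₃)₃C–OTf loses OTf⁻: pKₐ(CF₃SO₃H (triflic acid)) ≈ -14
(CH₃)₃C–OBs loses OBs⁻: pKₐ(p-BrC₆H₄SO₃H) ≈ -2.8
(CH₃)₃C–OC(O)CF₃ loses CF₃COO⁻: pKₐ(CF₃COOH) ≈ 0.2
(CH₃)₃C–OAc loses AcO⁻: pKₐ(CH₃COOH) ≈ 4.8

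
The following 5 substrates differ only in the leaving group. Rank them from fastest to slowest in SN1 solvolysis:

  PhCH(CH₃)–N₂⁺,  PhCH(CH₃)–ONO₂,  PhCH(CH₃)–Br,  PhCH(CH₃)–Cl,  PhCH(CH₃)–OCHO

Identical carbon frameworks mean the comparison reduces to leaving-group quality.
Leaving-group ability tracks the stability of the departed species; conjugate-acid pKₐ is the usual yardstick (lower pKₐ → better LG).
PhCH(CH₃)–N₂⁺ loses N₂: no meaningful conjugate acid; N₂ departs as an exceptionally stable neutral molecule
PhCH(CH₃)–Br loses Br⁻: pKₐ(HBr) ≈ -9
PhCH(CH₃)–Cl loses Cl⁻: pKₐ(HCl) ≈ -7
PhCH(CH₃)–ONO₂ loses NO₃⁻: pKₐ(HNO₃) ≈ -1.3
PhCH(CH₃)–OCHO loses HCOO⁻: pKₐ(HCOOH) ≈ 3.8

PhCH(CH₃)–N₂⁺ > PhCH(CH₃)–Br > PhCH(CH₃)–Cl > PhCH(CH₃)–ONO₂ > PhCH(CH₃)–OCHO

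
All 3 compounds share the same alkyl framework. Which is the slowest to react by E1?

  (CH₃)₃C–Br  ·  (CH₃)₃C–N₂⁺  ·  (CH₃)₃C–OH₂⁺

The skeletons are identical, so relative rate is governed entirely by leaving-group ability.
A good leaving group is a weak base: the lower the pKₐ of its conjugate acid, the more readily it departs.
(CH₃)₃C–N₂⁺ loses N₂: no meaningful conjugate acid; N₂ departs as an exceptionally stable neutral molecule
(CH₃)₃C–Br loses Br⁻: pKₐ(HBr) ≈ -9
(CH₃)₃C–OH₂⁺ loses H₂O: pKₐ(H₃O⁺) ≈ -1.7

(CH₃)₃C–OH₂⁺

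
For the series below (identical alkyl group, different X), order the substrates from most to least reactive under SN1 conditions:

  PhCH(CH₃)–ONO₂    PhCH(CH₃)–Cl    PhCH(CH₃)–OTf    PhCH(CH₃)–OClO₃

Identical carbon frameworks mean the comparison reduces to leaving-group quality.
Leaving-group ability tracks the stability of the departed species; conjugate-acid pKₐ is the usual yardstick (lower pKₐ → better LG).
PhCH(CH₃)–OTf loses OTf⁻: pKₐ(CF₃SO₃H (triflic acid)) ≈ -14
PhCH(CH₃)–OClO₃ loses ClO₄⁻: pKₐ(HClO₄) ≈ -10
PhCH(CH₃)–Cl loses Cl⁻: pKₐ(HCl) ≈ -7
PhCH(CH₃)–ONO₂ loses NO₃⁻: pKₐ(HNO₃) ≈ -1.3

PhCH(CH₃)–OTf > PhCH(CH₃)–OClO₃ > PhCH(CH₃)–Cl > PhCH(CH₃)–ONO₂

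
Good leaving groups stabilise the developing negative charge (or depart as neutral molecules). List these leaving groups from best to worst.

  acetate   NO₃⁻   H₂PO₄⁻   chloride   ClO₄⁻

ClO₄⁻ > chloride > NO₃⁻ > H₂PO₄⁻ > acetate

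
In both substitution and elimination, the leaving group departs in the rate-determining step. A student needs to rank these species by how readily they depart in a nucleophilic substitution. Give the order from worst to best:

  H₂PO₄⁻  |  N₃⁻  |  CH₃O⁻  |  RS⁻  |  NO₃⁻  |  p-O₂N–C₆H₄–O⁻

CH₃O⁻ < RS⁻ < p-O₂N–C₆H₄–O⁻ < N₃⁻ < H₂PO₄⁻ < NO₃⁻

A good leaving group is a weak base: the lower the pKₐ of its conjugate acid, the more readily it departs.
NO₃⁻: pKₐ(HNO₃) ≈ -1.3
H₂PO₄⁻: pKₐ(H₃PO₄) ≈ 2.1
N₃⁻: pKₐ(HN₃) ≈ 4.7
p-O₂N–C₆H₄–O⁻: pKₐ(p-nitrophenol) ≈ 7.2
RS⁻: pKₐ(RSH (a thiol)) ≈ 10.5
CH₃O⁻: pKₐ(CH₃OH) ≈ 15.5
Reversing gives the worst-to-best order requested.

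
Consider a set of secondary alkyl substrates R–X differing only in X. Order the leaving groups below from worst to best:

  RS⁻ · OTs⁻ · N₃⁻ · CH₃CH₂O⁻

CH₃CH₂O⁻ < RS⁻ < N₃⁻ < OTs⁻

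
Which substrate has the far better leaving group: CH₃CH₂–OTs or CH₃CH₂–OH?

CH₃CH₂–OTs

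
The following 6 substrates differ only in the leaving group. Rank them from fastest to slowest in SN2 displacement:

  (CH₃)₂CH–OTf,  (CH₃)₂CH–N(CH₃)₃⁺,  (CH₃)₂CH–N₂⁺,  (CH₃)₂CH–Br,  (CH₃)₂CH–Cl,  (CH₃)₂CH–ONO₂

(CH₃)₂CH–N₂⁺ > (CH₃)₂CH–OTf > (CH₃)₂CH–Br > (CH₃)₂CH–Cl > (CH₃)₂CH–ONO₂ > (CH₃)₂CH–N(CH₃)₃⁺

The skeletons are identical, so relative rate is governed entirely by leaving-group ability.
Rank by basicity of the departing species: weakest base leaves most easily.
(CH₃)₂CH–N₂⁺ loses N₂: no meaningful conjugate acid; N₂ departs as an exceptionally stable neutral molecule
(CH₃)₂CH–OTf loses OTf⁻: pKₐ(CF₃SO₃H (triflic acid)) ≈ -14
(CH₃)₂CH–Br loses Br⁻: pKₐ(HBr) ≈ -9
(CH₃)₂CH–Cl loses Cl⁻: pKₐ(HCl) ≈ -7
(CH₃)₂CH–ONO₂ loses NO₃⁻: pKₐ(HNO₃) ≈ -1.3
(CH₃)₂CH–N(CH₃)₃⁺ loses NR'₃: pKₐ(R'₃NH⁺) ≈ 10.7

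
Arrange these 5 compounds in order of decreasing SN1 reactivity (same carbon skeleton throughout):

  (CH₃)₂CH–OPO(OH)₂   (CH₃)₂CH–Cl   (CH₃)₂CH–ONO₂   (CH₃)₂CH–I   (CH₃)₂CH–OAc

Same R in every case — rank the leaving groups.
Rank by basicity of the departing species: weakest base leaves most easily.
(CH₃)₂CH–I loses I⁻: pKₐ(HI) ≈ -10
(CH₃)₂CH–Cl loses Cl⁻: pKₐ(HCl) ≈ -7
(CH₃)₂CH–ONO₂ loses NO₃⁻: pKₐ(HNO₃) ≈ -1.3
(CH₃)₂CH–OPO(OH)₂ loses H₂PO₄⁻: pKₐ(H₃PO₄) ≈ 2.1
(CH₃)₂CH–OAc loses AcO⁻: pKₐ(CH₃COOH) ≈ 4.8

(CH₃)₂CH–I > (CH₃)₂CH–Cl > (CH₃)₂CH–ONO₂ > (CH₃)₂CH–OPO(OH)₂ > (CH₃)₂CH–OAc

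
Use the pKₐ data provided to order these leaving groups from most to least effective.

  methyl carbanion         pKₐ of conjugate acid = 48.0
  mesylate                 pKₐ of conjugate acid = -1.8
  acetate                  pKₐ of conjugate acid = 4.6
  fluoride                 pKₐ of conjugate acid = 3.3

mesylate > fluoride > acetate > methyl carbanion

Lower conjugate-acid pKₐ ⇒ weaker base ⇒ better leaving group.
Sorting by the given values: mesylate (-1.8), fluoride (3.3), acetate (4.6), methyl carbanion (48.0).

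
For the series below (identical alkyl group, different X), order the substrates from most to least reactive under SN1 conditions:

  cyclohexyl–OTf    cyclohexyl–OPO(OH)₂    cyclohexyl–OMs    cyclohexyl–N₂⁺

cyclohexyl–N₂⁺ > cyclohexyl–OTf > cyclohexyl–OMs > cyclohexyl–OPO(OH)₂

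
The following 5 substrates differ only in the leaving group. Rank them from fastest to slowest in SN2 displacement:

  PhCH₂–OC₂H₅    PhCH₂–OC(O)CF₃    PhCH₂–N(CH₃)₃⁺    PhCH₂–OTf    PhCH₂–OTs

Same R in every case — rank the leaving groups.
Rank by basicity of the departing species: weakest base leaves most easily.
PhCH₂–OTf loses OTf⁻: pKₐ(CF₃SO₃H (triflic acid)) ≈ -14
PhCH₂–OTs loses OTs⁻: pKₐ(p-CH₃C₆H₄SO₃H (TsOH)) ≈ -2.8
PhCH₂–OC(O)CF₃ loses CF₃COO⁻: pKₐ(CF₃COOH) ≈ 0.2
PhCH₂–N(CH₃)₃⁺ loses NR'₃: pKₐ(R'₃NH⁺) ≈ 10.7
PhCH₂–OC₂H₅ loses CH₃CH₂O⁻: pKₐ(CH₃CH₂OH) ≈ 16

PhCH₂–OTf > PhCH₂–OTs > PhCH₂–OC(O)CF₃ > PhCH₂–N(CH₃)₃⁺ > PhCH₂–OC₂H₅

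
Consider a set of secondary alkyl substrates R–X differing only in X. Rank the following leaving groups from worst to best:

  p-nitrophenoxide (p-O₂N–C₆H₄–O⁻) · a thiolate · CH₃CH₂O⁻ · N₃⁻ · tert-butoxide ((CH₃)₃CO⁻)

tert-butoxide ((CH₃)₃CO⁻) < CH₃CH₂O⁻ < a thiolate < p-nitrophenoxide (p-O₂N–C₆H₄–O⁻) < N₃⁻

The more stable X⁻ (or X) is on its own — i.e. the weaker a base it is — the better a leaving group it makes.
N₃⁻: pKₐ(HN₃) ≈ 4.7
p-nitrophenoxide (p-O₂N–C₆H₄–O⁻): pKₐ(p-nitrophenol) ≈ 7.2 — nitro group delocalises the charge; the classic chromogenic LG
a thiolate: pKₐ(RSH (a thiol)) ≈ 10.5 — moderately basic; rarely leaves without activation
CH₃CH₂O⁻: pKₐ(CH₃CH₂OH) ≈ 16 — strong base; alkoxides do not leave unassisted
tert-butoxide ((CH₃)₃CO⁻): pKₐ(t-BuOH) ≈ 18
Reversing gives the worst-to-best order requested.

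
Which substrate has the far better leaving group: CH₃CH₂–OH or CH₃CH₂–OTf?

CH₃CH₂–OTf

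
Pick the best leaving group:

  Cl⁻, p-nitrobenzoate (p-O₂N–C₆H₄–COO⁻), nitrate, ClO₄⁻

Rank by basicity of the departing species: weakest base leaves most easily.
ClO₄⁻: pKₐ(HClO₄) ≈ -10
Cl⁻: pKₐ(HCl) ≈ -7
nitrate: pKₐ(HNO₃) ≈ -1.3
p-nitrobenzoate (p-O₂N–C₆H₄–COO⁻): pKₐ(p-nitrobenzoic acid) ≈ 3.4

ClO₄⁻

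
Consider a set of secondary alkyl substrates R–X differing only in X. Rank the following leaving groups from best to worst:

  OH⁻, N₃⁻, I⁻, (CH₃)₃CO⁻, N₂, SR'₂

Leaving-group ability tracks the stability of the departed species; conjugate-acid pKₐ is the usual yardstick (lower pKₐ → better LG).
N₂: no meaningful conjugate acid; N₂ departs as an exceptionally stable neutral molecule
I⁻: pKₐ(HI) ≈ -10
SR'₂: pKₐ(R'₂SH⁺) ≈ -7
N₃⁻: pKₐ(HN₃) ≈ 4.7
OH⁻: pKₐ(H₂O) ≈ 15.7
(CH₃)₃CO⁻: pKₐ(t-BuOH) ≈ 18

N₂ > I⁻ > SR'₂ > N₃⁻ > OH⁻ > (CH₃)₃CO⁻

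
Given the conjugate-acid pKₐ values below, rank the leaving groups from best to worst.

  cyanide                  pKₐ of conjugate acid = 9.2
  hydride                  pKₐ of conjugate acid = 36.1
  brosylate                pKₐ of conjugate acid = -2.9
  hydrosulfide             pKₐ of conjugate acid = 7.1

Lower conjugate-acid pKₐ ⇒ weaker base ⇒ better leaving group.
Sorting by the given values: brosylate (-2.9), hydrosulfide (7.1), cyanide (9.2), hydride (36.1).

brosylate > hydrosulfide > cyanide > hydride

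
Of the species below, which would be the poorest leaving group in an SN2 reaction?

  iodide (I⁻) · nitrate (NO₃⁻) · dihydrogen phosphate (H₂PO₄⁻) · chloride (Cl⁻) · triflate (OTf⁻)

dihydrogen phosphate (H₂PO₄⁻)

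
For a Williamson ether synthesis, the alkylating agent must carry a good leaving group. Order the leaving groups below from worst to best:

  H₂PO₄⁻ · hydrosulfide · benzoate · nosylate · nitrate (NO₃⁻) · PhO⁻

PhO⁻ < hydrosulfide < benzoate < H₂PO₄⁻ < nitrate (NO₃⁻) < nosylate

The more stable X⁻ (or X) is on its own — i.e. the weaker a base it is — the better a leaving group it makes.
nosylate: pKₐ(p-O₂NC₆H₄SO₃H) ≈ -3.5 — p-nitro group further stabilises the sulfonate
nitrate (NO₃⁻): pKₐ(HNO₃) ≈ -1.3
H₂PO₄⁻: pKₐ(H₃PO₄) ≈ 2.1
benzoate: pKₐ(C₆H₅COOH) ≈ 4.2
hydrosulfide: pKₐ(H₂S) ≈ 7 — larger and more polarisable than the oxygen analogue
PhO⁻: pKₐ(C₆H₅OH (phenol)) ≈ 10 — resonance into the ring helps, but still a poor LG
The question asks for worst first, so the sequence is read in increasing leaving-group ability.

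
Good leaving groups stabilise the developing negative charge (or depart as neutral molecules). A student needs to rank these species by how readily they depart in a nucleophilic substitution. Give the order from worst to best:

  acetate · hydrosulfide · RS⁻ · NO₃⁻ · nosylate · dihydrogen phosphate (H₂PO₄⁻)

Rank by basicity of the departing species: weakest base leaves most easily.
nosylate: pKₐ(p-O₂NC₆H₄SO₃H) ≈ -3.5
NO₃⁻: pKₐ(HNO₃) ≈ -1.3 — resonance-delocalised over three oxygens
dihydrogen phosphate (H₂PO₄⁻): pKₐ(H₃PO₄) ≈ 2.1 — moderate base; biological leaving group after further activation
acetate: pKₐ(CH₃COOH) ≈ 4.8 — resonance-stabilised but still a weak base
hydrosulfide: pKₐ(H₂S) ≈ 7
RS⁻: pKₐ(RSH (a thiol)) ≈ 10.5 — moderately basic; rarely leaves without activation
The question asks for worst first, so the sequence is read in increasing leaving-group ability.

RS⁻ < hydrosulfide < acetate < dihydrogen phosphate (H₂PO₄⁻) < NO₃⁻ < nosylate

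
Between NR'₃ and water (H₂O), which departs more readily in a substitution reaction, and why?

water (H₂O) is the better leaving group.
pKₐ(H₃O⁺) ≈ -1.7 versus pKₐ(R'₃NH⁺) ≈ 10.7: water (H₂O) is the much weaker base.
Neutral; leaves from a protonated alcohol (R–OH₂⁺).

water (H₂O)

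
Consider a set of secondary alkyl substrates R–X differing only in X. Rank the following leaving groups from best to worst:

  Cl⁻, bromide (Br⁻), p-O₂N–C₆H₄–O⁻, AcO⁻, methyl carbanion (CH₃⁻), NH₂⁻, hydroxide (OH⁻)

bromide (Br⁻) > Cl⁻ > AcO⁻ > p-O₂N–C₆H₄–O⁻ > hydroxide (OH⁻) > NH₂⁻ > methyl carbanion (CH₃⁻)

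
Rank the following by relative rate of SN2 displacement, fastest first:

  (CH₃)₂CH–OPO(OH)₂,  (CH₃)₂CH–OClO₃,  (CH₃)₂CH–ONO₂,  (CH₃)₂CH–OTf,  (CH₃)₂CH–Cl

(CH₃)₂CH–OTf > (CH₃)₂CH–OClO₃ > (CH₃)₂CH–Cl > (CH₃)₂CH–ONO₂ > (CH₃)₂CH–OPO(OH)₂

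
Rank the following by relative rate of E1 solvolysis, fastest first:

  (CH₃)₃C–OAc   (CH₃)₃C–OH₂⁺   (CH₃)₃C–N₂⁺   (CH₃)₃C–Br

The skeletons are identical, so relative rate is governed entirely by leaving-group ability.
The more stable X⁻ (or X) is on its own — i.e. the weaker a base it is — the better a leaving group it makes.
(CH₃)₃C–N₂⁺ loses N₂: no meaningful conjugate acid; N₂ departs as an exceptionally stable neutral molecule
(CH₃)₃C–Br loses Br⁻: pKₐ(HBr) ≈ -9
(CH₃)₃C–OH₂⁺ loses H₂O: pKₐ(H₃O⁺) ≈ -1.7
(CH₃)₃C–OAc loses AcO⁻: pKₐ(CH₃COOH) ≈ 4.8

(CH₃)₃C–N₂⁺ > (CH₃)₃C–Br > (CH₃)₃C–OH₂⁺ > (CH₃)₃C–OAc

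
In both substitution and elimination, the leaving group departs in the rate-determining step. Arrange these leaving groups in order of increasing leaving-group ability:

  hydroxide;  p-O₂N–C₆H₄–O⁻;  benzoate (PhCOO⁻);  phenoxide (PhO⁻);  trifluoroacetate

A good leaving group is a weak base: the lower the pKₐ of its conjugate acid, the more readily it departs.
trifluoroacetate: pKₐ(CF₃COOH) ≈ 0.2
benzoate (PhCOO⁻): pKₐ(C₆H₅COOH) ≈ 4.2
p-O₂N–C₆H₄–O⁻: pKₐ(p-nitrophenol) ≈ 7.2
phenoxide (PhO⁻): pKₐ(C₆H₅OH (phenol)) ≈ 10
hydroxide: pKₐ(H₂O) ≈ 15.7
The question asks for worst first, so the sequence is read in increasing leaving-group ability.

hydroxide < phenoxide (PhO⁻) < p-O₂N–C₆H₄–O⁻ < benzoate (PhCOO⁻) < trifluoroacetate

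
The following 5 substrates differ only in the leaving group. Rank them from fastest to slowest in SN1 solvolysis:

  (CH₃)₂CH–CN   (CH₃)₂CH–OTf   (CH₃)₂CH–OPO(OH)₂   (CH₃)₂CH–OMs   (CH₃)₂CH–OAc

(CH₃)₂CH–OTf > (CH₃)₂CH–OMs > (CH₃)₂CH–OPO(OH)₂ > (CH₃)₂CH–OAc > (CH₃)₂CH–CN

Same R in every case — rank the leaving groups.
The more stable X⁻ (or X) is on its own — i.e. the weaker a base it is — the better a leaving group it makes.
(CH₃)₂CH–OTf loses OTf⁻: pKₐ(CF₃SO₃H (triflic acid)) ≈ -14
(CH₃)₂CH–OMs loses OMs⁻: pKₐ(CH₃SO₃H (MsOH)) ≈ -1.9
(CH₃)₂CH–OPO(OH)₂ loses H₂PO₄⁻: pKₐ(H₃PO₄) ≈ 2.1
(CH₃)₂CH–OAc loses AcO⁻: pKₐ(CH₃COOH) ≈ 4.8
(CH₃)₂CH–CN loses CN⁻: pKₐ(HCN) ≈ 9.2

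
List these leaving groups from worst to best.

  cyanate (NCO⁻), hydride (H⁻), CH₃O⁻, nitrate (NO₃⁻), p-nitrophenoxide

Leaving-group ability tracks the stability of the departed species; conjugate-acid pKₐ is the usual yardstick (lower pKₐ → better LG).
nitrate (NO₃⁻): pKₐ(HNO₃) ≈ -1.3
cyanate (NCO⁻): pKₐ(HOCN) ≈ 3.5
p-nitrophenoxide: pKₐ(p-nitrophenol) ≈ 7.2
CH₃O⁻: pKₐ(CH₃OH) ≈ 15.5
hydride (H⁻): pKₐ(H₂) ≈ 36
The question asks for worst first, so the sequence is read in increasing leaving-group ability.

hydride (H⁻) < CH₃O⁻ < p-nitrophenoxide < cyanate (NCO⁻) < nitrate (NO₃⁻)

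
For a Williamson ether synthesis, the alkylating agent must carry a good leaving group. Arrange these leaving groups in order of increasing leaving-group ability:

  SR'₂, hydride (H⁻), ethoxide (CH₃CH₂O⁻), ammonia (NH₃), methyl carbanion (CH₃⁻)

methyl carbanion (CH₃⁻) < hydride (H⁻) < ethoxide (CH₃CH₂O⁻) < ammonia (NH₃) < SR'₂

SR'₂: pKₐ(R'₂SH⁺) ≈ -7 — neutral; leaves from a sulfonium salt (R–SR'₂⁺)
ammonia (NH₃): pKₐ(NH₄⁺) ≈ 9.2
ethoxide (CH₃CH₂O⁻): pKₐ(CH₃CH₂OH) ≈ 16
hydride (H⁻): pKₐ(H₂) ≈ 36 — extremely strong base; leaves only in special hydride-transfer contexts
methyl carbanion (CH₃⁻): pKₐ(CH₄) ≈ 48 — unstabilised carbanion; the worst conceivable leaving group
The question asks for worst first, so the sequence is read in increasing leaving-group ability.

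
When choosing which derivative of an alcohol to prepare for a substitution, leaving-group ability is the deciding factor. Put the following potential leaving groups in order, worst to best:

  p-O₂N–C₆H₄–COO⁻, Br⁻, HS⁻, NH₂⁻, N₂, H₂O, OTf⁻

Rank by basicity of the departing species: weakest base leaves most easily.
N₂: no meaningful conjugate acid; N₂ departs as an exceptionally stable neutral molecule
OTf⁻: pKₐ(CF₃SO₃H (triflic acid)) ≈ -14
Br⁻: pKₐ(HBr) ≈ -9
H₂O: pKₐ(H₃O⁺) ≈ -1.7
p-O₂N–C₆H₄–COO⁻: pKₐ(p-nitrobenzoic acid) ≈ 3.4
HS⁻: pKₐ(H₂S) ≈ 7
NH₂⁻: pKₐ(NH₃) ≈ 38
Listed from poorest to best leaving group as asked.

NH₂⁻ < HS⁻ < p-O₂N–C₆H₄–COO⁻ < H₂O < Br⁻ < OTf⁻ < N₂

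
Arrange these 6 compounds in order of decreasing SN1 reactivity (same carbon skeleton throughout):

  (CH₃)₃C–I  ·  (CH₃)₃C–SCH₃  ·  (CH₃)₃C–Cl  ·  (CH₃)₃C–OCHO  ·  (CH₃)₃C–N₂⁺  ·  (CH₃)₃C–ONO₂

(CH₃)₃C–N₂⁺ > (CH₃)₃C–I > (CH₃)₃C–Cl > (CH₃)₃C–ONO₂ > (CH₃)₃C–OCHO > (CH₃)₃C–SCH₃

With the same alkyl group throughout, only the leaving group differentiates the rates.
Rank by basicity of the departing species: weakest base leaves most easily.
(CH₃)₃C–N₂⁺ loses N₂: no meaningful conjugate acid; N₂ departs as an exceptionally stable neutral molecule
(CH₃)₃C–I loses I⁻: pKₐ(HI) ≈ -10
(CH₃)₃C–Cl loses Cl⁻: pKₐ(HCl) ≈ -7
(CH₃)₃C–ONO₂ loses NO₃⁻: pKₐ(HNO₃) ≈ -1.3
(CH₃)₃C–OCHO loses HCOO⁻: pKₐ(HCOOH) ≈ 3.8
(CH₃)₃C–SCH₃ loses RS⁻: pKₐ(RSH (a thiol)) ≈ 10.5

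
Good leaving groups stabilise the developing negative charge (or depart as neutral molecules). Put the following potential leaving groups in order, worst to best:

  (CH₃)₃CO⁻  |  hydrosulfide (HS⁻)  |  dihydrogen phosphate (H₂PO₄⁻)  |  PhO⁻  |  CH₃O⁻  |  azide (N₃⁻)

(CH₃)₃CO⁻ < CH₃O⁻ < PhO⁻ < hydrosulfide (HS⁻) < azide (N₃⁻) < dihydrogen phosphate (H₂PO₄⁻)

A good leaving group is a weak base: the lower the pKₐ of its conjugate acid, the more readily it departs.
dihydrogen phosphate (H₂PO₄⁻): pKₐ(H₃PO₄) ≈ 2.1
azide (N₃⁻): pKₐ(HN₃) ≈ 4.7
hydrosulfide (HS⁻): pKₐ(H₂S) ≈ 7
PhO⁻: pKₐ(C₆H₅OH (phenol)) ≈ 10 — resonance into the ring helps, but still a poor LG
CH₃O⁻: pKₐ(CH₃OH) ≈ 15.5 — strong base; alkoxides do not leave unassisted
(CH₃)₃CO⁻: pKₐ(t-BuOH) ≈ 18
Reversing gives the worst-to-best order requested.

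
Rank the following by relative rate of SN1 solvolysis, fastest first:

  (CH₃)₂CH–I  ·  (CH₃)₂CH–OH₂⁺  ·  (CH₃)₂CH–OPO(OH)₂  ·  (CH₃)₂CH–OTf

(CH₃)₂CH–OTf > (CH₃)₂CH–I > (CH₃)₂CH–OH₂⁺ > (CH₃)₂CH–OPO(OH)₂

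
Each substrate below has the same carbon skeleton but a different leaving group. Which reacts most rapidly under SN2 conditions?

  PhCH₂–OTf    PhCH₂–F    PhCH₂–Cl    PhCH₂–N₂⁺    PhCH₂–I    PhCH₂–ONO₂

Same R in every case — rank the leaving groups.
A good leaving group is a weak base: the lower the pKₐ of its conjugate acid, the more readily it departs.
PhCH₂–N₂⁺ loses N₂: no meaningful conjugate acid; N₂ departs as an exceptionally stable neutral molecule
PhCH₂–OTf loses OTf⁻: pKₐ(CF₃SO₃H (triflic acid)) ≈ -14
PhCH₂–I loses I⁻: pKₐ(HI) ≈ -10
PhCH₂–Cl loses Cl⁻: pKₐ(HCl) ≈ -7
PhCH₂–ONO₂ loses NO₃⁻: pKₐ(HNO₃) ≈ -1.3
PhCH₂–F loses F⁻: pKₐ(HF) ≈ 3.2

PhCH₂–N₂⁺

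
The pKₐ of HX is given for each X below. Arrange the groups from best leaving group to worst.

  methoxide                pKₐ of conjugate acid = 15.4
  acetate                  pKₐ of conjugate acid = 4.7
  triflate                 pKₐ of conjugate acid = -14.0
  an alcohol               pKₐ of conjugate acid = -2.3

triflate > an alcohol > acetate > methoxide

Lower conjugate-acid pKₐ ⇒ weaker base ⇒ better leaving group.
Sorting by the given values: triflate (-14.0), an alcohol (-2.3), acetate (4.7), methoxide (15.4).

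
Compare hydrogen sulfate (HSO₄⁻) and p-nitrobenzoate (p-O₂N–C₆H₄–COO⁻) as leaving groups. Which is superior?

hydrogen sulfate (HSO₄⁻) is the better leaving group.
pKₐ(H₂SO₄) ≈ -3 versus pKₐ(p-nitrobenzoic acid) ≈ 3.4: hydrogen sulfate (HSO₄⁻) is the much weaker base.
Conjugate base of a strong mineral acid.

hydrogen sulfate (HSO₄⁻)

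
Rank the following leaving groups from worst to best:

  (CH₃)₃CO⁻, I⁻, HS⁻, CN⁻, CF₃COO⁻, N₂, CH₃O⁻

N₂: no meaningful conjugate acid; N₂ departs as an exceptionally stable neutral molecule
I⁻: pKₐ(HI) ≈ -10
CF₃COO⁻: pKₐ(CF₃COOH) ≈ 0.2 — strongly electron-withdrawing CF₃ stabilises the carboxylate
HS⁻: pKₐ(H₂S) ≈ 7 — larger and more polarisable than the oxygen analogue
CN⁻: pKₐ(HCN) ≈ 9.2 — sp carbon stabilises the charge somewhat, but still a poor LG
CH₃O⁻: pKₐ(CH₃OH) ≈ 15.5 — strong base; alkoxides do not leave unassisted
(CH₃)₃CO⁻: pKₐ(t-BuOH) ≈ 18 — bulky, strongly basic alkoxide
Listed from poorest to best leaving group as asked.

(CH₃)₃CO⁻ < CH₃O⁻ < CN⁻ < HS⁻ < CF₃COO⁻ < I⁻ < N₂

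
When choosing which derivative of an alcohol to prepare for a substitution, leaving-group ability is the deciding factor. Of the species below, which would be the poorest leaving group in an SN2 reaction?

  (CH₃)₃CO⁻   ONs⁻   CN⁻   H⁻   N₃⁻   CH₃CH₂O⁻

H⁻

Leaving-group ability tracks the stability of the departed species; conjugate-acid pKₐ is the usual yardstick (lower pKₐ → better LG).
ONs⁻: pKₐ(p-O₂NC₆H₄SO₃H) ≈ -3.5
N₃⁻: pKₐ(HN₃) ≈ 4.7
CN⁻: pKₐ(HCN) ≈ 9.2
CH₃CH₂O⁻: pKₐ(CH₃CH₂OH) ≈ 16
(CH₃)₃CO⁻: pKₐ(t-BuOH) ≈ 18
H⁻: pKₐ(H₂) ≈ 36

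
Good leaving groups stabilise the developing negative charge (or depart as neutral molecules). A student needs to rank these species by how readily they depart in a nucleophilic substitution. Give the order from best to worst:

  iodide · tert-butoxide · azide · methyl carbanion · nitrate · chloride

iodide > chloride > nitrate > azide > tert-butoxide > methyl carbanion

The more stable X⁻ (or X) is on its own — i.e. the weaker a base it is — the better a leaving group it makes.
iodide: pKₐ(HI) ≈ -10
chloride: pKₐ(HCl) ≈ -7
nitrate: pKₐ(HNO₃) ≈ -1.3
azide: pKₐ(HN₃) ≈ 4.7
tert-butoxide: pKₐ(t-BuOH) ≈ 18
methyl carbanion: pKₐ(CH₄) ≈ 48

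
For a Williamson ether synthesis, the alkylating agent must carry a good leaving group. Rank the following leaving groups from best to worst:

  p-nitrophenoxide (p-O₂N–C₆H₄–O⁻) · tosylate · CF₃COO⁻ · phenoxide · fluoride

tosylate > CF₃COO⁻ > fluoride > p-nitrophenoxide (p-O₂N–C₆H₄–O⁻) > phenoxide

tosylate: pKₐ(p-CH₃C₆H₄SO₃H (TsOH)) ≈ -2.8 — resonance-delocalised arenesulfonate
CF₃COO⁻: pKₐ(CF₃COOH) ≈ 0.2 — strongly electron-withdrawing CF₃ stabilises the carboxylate
fluoride: pKₐ(HF) ≈ 3.2
p-nitrophenoxide (p-O₂N–C₆H₄–O⁻): pKₐ(p-nitrophenol) ≈ 7.2 — nitro group delocalises the charge; the classic chromogenic LG
phenoxide: pKₐ(C₆H₅OH (phenol)) ≈ 10 — resonance into the ring helps, but still a poor LG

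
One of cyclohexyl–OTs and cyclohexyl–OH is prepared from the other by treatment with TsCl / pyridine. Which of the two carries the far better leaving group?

cyclohexyl–OTs

From cyclohexyl–OH the departing group would be OH⁻ (pKₐ(H₂O) ≈ 15.7). Strong base; essentially never leaves without prior activation.
From cyclohexyl–OTs the leaving group is OTs⁻ (pKₐ(p-CH₃C₆H₄SO₃H (TsOH)) ≈ -2.8). Resonance-delocalised arenesulfonate.
Treatment with TsCl / pyridine works by converting the hydroxyl into a tosylate, making cyclohexyl–OTs enormously more reactive.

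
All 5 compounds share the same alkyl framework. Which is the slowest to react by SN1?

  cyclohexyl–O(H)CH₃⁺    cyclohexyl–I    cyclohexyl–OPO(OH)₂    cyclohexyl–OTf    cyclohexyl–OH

The skeletons are identical, so relative rate is governed entirely by leaving-group ability.
Rank by basicity of the departing species: weakest base leaves most easily.
cyclohexyl–OTf loses OTf⁻: pKₐ(CF₃SO₃H (triflic acid)) ≈ -14
cyclohexyl–I loses I⁻: pKₐ(HI) ≈ -10
cyclohexyl–O(H)CH₃⁺ loses R'OH: pKₐ(R'OH₂⁺) ≈ -2.4
cyclohexyl–OPO(OH)₂ loses H₂PO₄⁻: pKₐ(H₃PO₄) ≈ 2.1
cyclohexyl–OH loses OH⁻: pKₐ(H₂O) ≈ 15.7

cyclohexyl–OH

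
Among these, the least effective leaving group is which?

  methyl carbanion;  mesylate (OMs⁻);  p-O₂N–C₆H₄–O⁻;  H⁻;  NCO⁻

Leaving-group ability tracks the stability of the departed species; conjugate-acid pKₐ is the usual yardstick (lower pKₐ → better LG).
mesylate (OMs⁻): pKₐ(CH₃SO₃H (MsOH)) ≈ -1.9
NCO⁻: pKₐ(HOCN) ≈ 3.5
p-O₂N–C₆H₄–O⁻: pKₐ(p-nitrophenol) ≈ 7.2
H⁻: pKₐ(H₂) ≈ 36
methyl carbanion: pKₐ(CH₄) ≈ 48

methyl carbanion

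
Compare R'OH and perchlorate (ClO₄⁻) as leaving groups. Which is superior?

perchlorate (ClO₄⁻) is the better leaving group.
pKₐ(HClO₄) ≈ -10 versus pKₐ(R'OH₂⁺) ≈ -2.4: perchlorate (ClO₄⁻) is the much weaker base.
Extremely weak base; rarely used for safety reasons.

perchlorate (ClO₄⁻)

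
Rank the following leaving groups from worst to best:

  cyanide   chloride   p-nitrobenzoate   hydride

Rank by basicity of the departing species: weakest base leaves most easily.
chloride: pKₐ(HCl) ≈ -7
p-nitrobenzoate: pKₐ(p-nitrobenzoic acid) ≈ 3.4
cyanide: pKₐ(HCN) ≈ 9.2
hydride: pKₐ(H₂) ≈ 36
The question asks for worst first, so the sequence is read in increasing leaving-group ability.

hydride < cyanide < p-nitrobenzoate < chloride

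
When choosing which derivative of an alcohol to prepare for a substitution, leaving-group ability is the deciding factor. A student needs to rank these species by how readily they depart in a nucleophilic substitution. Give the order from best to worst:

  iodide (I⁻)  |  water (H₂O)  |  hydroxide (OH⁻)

The more stable X⁻ (or X) is on its own — i.e. the weaker a base it is — the better a leaving group it makes.
iodide (I⁻): pKₐ(HI) ≈ -10
water (H₂O): pKₐ(H₃O⁺) ≈ -1.7
hydroxide (OH⁻): pKₐ(H₂O) ≈ 15.7

iodide (I⁻) > water (H₂O) > hydroxide (OH⁻)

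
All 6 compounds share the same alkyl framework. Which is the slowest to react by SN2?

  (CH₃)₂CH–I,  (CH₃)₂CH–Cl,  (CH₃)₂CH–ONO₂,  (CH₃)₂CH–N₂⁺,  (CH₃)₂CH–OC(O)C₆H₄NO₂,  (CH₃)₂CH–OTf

(CH₃)₂CH–OC(O)C₆H₄NO₂

The skeletons are identical, so relative rate is governed entirely by leaving-group ability.
Rank by basicity of the departing species: weakest base leaves most easily.
(CH₃)₂CH–N₂⁺ loses N₂: no meaningful conjugate acid; N₂ departs as an exceptionally stable neutral molecule
(CH₃)₂CH–OTf loses OTf⁻: pKₐ(CF₃SO₃H (triflic acid)) ≈ -14
(CH₃)₂CH–I loses I⁻: pKₐ(HI) ≈ -10
(CH₃)₂CH–Cl loses Cl⁻: pKₐ(HCl) ≈ -7
(CH₃)₂CH–ONO₂ loses NO₃⁻: pKₐ(HNO₃) ≈ -1.3
(CH₃)₂CH–OC(O)C₆H₄NO₂ loses p-O₂N–C₆H₄–COO⁻: pKₐ(p-nitrobenzoic acid) ≈ 3.4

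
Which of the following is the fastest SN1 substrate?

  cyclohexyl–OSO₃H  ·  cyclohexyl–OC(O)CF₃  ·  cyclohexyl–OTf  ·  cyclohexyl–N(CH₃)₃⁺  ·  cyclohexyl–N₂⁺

With the same alkyl group throughout, only the leaving group differentiates the rates.
Rank by basicity of the departing species: weakest base leaves most easily.
cyclohexyl–N₂⁺ loses N₂: no meaningful conjugate acid; N₂ departs as an exceptionally stable neutral molecule
cyclohexyl–OTf loses OTf⁻: pKₐ(CF₃SO₃H (triflic acid)) ≈ -14
cyclohexyl–OSO₃H loses HSO₄⁻: pKₐ(H₂SO₄) ≈ -3
cyclohexyl–OC(O)CF₃ loses CF₃COO⁻: pKₐ(CF₃COOH) ≈ 0.2
cyclohexyl–N(CH₃)₃⁺ loses NR'₃: pKₐ(R'₃NH⁺) ≈ 10.7

cyclohexyl–N₂⁺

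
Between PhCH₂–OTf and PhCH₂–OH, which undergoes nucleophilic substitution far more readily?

PhCH₂–OTf

From PhCH₂–OH the departing group would be OH⁻ (pKₐ(H₂O) ≈ 15.7). Strong base; essentially never leaves without prior activation.
From PhCH₂–OTf the leaving group is OTf⁻ (pKₐ(CF₃SO₃H (triflic acid)) ≈ -14). Charge spread over three oxygens and a CF₃ group; the premier leaving group in synthesis.
(In practice PhCH₂–OTf is made from PhCH₂–OH by treatment with Tf₂O / 2,6-lutidine, converting the hydroxyl into a triflate.)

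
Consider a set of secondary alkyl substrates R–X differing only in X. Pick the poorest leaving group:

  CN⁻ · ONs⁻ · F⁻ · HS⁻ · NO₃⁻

ONs⁻: pKₐ(p-O₂NC₆H₄SO₃H) ≈ -3.5
NO₃⁻: pKₐ(HNO₃) ≈ -1.3
F⁻: pKₐ(HF) ≈ 3.2
HS⁻: pKₐ(H₂S) ≈ 7
CN⁻: pKₐ(HCN) ≈ 9.2

CN⁻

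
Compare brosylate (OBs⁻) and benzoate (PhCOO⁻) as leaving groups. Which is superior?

brosylate (OBs⁻) is the better leaving group.
pKₐ(p-BrC₆H₄SO₃H) ≈ -2.8 versus pKₐ(C₆H₅COOH) ≈ 4.2: brosylate (OBs⁻) is the much weaker base.
Arenesulfonate with a p-bromo substituent.

brosylate (OBs⁻)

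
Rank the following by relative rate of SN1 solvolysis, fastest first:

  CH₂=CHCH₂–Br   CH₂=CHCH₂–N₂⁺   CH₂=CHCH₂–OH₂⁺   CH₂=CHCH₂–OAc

Same R in every case — rank the leaving groups.
Leaving-group ability tracks the stability of the departed species; conjugate-acid pKₐ is the usual yardstick (lower pKₐ → better LG).
CH₂=CHCH₂–N₂⁺ loses N₂: no meaningful conjugate acid; N₂ departs as an exceptionally stable neutral molecule
CH₂=CHCH₂–Br loses Br⁻: pKₐ(HBr) ≈ -9
CH₂=CHCH₂–OH₂⁺ loses H₂O: pKₐ(H₃O⁺) ≈ -1.7
CH₂=CHCH₂–OAc loses AcO⁻: pKₐ(CH₃COOH) ≈ 4.8

CH₂=CHCH₂–N₂⁺ > CH₂=CHCH₂–Br > CH₂=CHCH₂–OH₂⁺ > CH₂=CHCH₂–OAc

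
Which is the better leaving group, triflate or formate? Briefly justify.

triflate

triflate is the better leaving group.
pKₐ(CF₃SO₃H (triflic acid)) ≈ -14 versus pKₐ(HCOOH) ≈ 3.8: triflate is the much weaker base.
Charge spread over three oxygens and a CF₃ group; the premier leaving group in synthesis.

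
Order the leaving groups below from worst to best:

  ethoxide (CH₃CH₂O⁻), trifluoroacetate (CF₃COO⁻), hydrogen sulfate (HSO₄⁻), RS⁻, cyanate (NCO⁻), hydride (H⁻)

A good leaving group is a weak base: the lower the pKₐ of its conjugate acid, the more readily it departs.
hydrogen sulfate (HSO₄⁻): pKₐ(H₂SO₄) ≈ -3 — conjugate base of a strong mineral acid
trifluoroacetate (CF₃COO⁻): pKₐ(CF₃COOH) ≈ 0.2 — strongly electron-withdrawing CF₃ stabilises the carboxylate
cyanate (NCO⁻): pKₐ(HOCN) ≈ 3.5 — resonance between N and O
RS⁻: pKₐ(RSH (a thiol)) ≈ 10.5 — moderately basic; rarely leaves without activation
ethoxide (CH₃CH₂O⁻): pKₐ(CH₃CH₂OH) ≈ 16
hydride (H⁻): pKₐ(H₂) ≈ 36
Listed from poorest to best leaving group as asked.

hydride (H⁻) < ethoxide (CH₃CH₂O⁻) < RS⁻ < cyanate (NCO⁻) < trifluoroacetate (CF₃COO⁻) < hydrogen sulfate (HSO₄⁻)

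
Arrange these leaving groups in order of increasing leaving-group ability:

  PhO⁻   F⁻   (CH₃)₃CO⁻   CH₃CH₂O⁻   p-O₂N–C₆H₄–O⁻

(CH₃)₃CO⁻ < CH₃CH₂O⁻ < PhO⁻ < p-O₂N–C₆H₄–O⁻ < F⁻

F⁻: pKₐ(HF) ≈ 3.2
p-O₂N–C₆H₄–O⁻: pKₐ(p-nitrophenol) ≈ 7.2
PhO⁻: pKₐ(C₆H₅OH (phenol)) ≈ 10
CH₃CH₂O⁻: pKₐ(CH₃CH₂OH) ≈ 16
(CH₃)₃CO⁻: pKₐ(t-BuOH) ≈ 18
Reversing gives the worst-to-best order requested.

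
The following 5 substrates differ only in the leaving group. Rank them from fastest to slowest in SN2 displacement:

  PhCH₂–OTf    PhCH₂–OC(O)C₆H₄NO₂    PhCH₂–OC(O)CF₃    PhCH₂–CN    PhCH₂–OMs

PhCH₂–OTf > PhCH₂–OMs > PhCH₂–OC(O)CF₃ > PhCH₂–OC(O)C₆H₄NO₂ > PhCH₂–CN

Same R in every case — rank the leaving groups.
Rank by basicity of the departing species: weakest base leaves most easily.
PhCH₂–OTf loses OTf⁻: pKₐ(CF₃SO₃H (triflic acid)) ≈ -14
PhCH₂–OMs loses OMs⁻: pKₐ(CH₃SO₃H (MsOH)) ≈ -1.9
PhCH₂–OC(O)CF₃ loses CF₃COO⁻: pKₐ(CF₃COOH) ≈ 0.2
PhCH₂–OC(O)C₆H₄NO₂ loses p-O₂N–C₆H₄–COO⁻: pKₐ(p-nitrobenzoic acid) ≈ 3.4
PhCH₂–CN loses CN⁻: pKₐ(HCN) ≈ 9.2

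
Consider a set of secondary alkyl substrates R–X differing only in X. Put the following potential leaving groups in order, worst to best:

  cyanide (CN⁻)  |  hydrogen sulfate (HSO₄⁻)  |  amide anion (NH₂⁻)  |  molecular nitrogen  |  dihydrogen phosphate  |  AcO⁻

amide anion (NH₂⁻) < cyanide (CN⁻) < AcO⁻ < dihydrogen phosphate < hydrogen sulfate (HSO₄⁻) < molecular nitrogen

Rank by basicity of the departing species: weakest base leaves most easily.
molecular nitrogen: no meaningful conjugate acid; N₂ departs as an exceptionally stable neutral molecule
hydrogen sulfate (HSO₄⁻): pKₐ(H₂SO₄) ≈ -3
dihydrogen phosphate: pKₐ(H₃PO₄) ≈ 2.1
AcO⁻: pKₐ(CH₃COOH) ≈ 4.8 — resonance-stabilised but still a weak base
cyanide (CN⁻): pKₐ(HCN) ≈ 9.2
amide anion (NH₂⁻): pKₐ(NH₃) ≈ 38
The question asks for worst first, so the sequence is read in increasing leaving-group ability.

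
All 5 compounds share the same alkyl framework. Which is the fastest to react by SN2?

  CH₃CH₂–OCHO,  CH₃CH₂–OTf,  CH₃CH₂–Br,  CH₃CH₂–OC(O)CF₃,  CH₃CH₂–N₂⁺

Same R in every case — rank the leaving groups.
The more stable X⁻ (or X) is on its own — i.e. the weaker a base it is — the better a leaving group it makes.
CH₃CH₂–N₂⁺ loses N₂: no meaningful conjugate acid; N₂ departs as an exceptionally stable neutral molecule
CH₃CH₂–OTf loses OTf⁻: pKₐ(CF₃SO₃H (triflic acid)) ≈ -14
CH₃CH₂–Br loses Br⁻: pKₐ(HBr) ≈ -9
CH₃CH₂–OC(O)CF₃ loses CF₃COO⁻: pKₐ(CF₃COOH) ≈ 0.2
CH₃CH₂–OCHO loses HCOO⁻: pKₐ(HCOOH) ≈ 3.8

CH₃CH₂–N₂⁺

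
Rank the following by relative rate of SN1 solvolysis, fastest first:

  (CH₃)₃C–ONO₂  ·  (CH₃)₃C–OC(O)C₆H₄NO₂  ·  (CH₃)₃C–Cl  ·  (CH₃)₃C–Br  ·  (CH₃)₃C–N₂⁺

(CH₃)₃C–N₂⁺ > (CH₃)₃C–Br > (CH₃)₃C–Cl > (CH₃)₃C–ONO₂ > (CH₃)₃C–OC(O)C₆H₄NO₂

With the same alkyl group throughout, only the leaving group differentiates the rates.
Leaving-group ability tracks the stability of the departed species; conjugate-acid pKₐ is the usual yardstick (lower pKₐ → better LG).
(CH₃)₃C–N₂⁺ loses N₂: no meaningful conjugate acid; N₂ departs as an exceptionally stable neutral molecule
(CH₃)₃C–Br loses Br⁻: pKₐ(HBr) ≈ -9
(CH₃)₃C–Cl loses Cl⁻: pKₐ(HCl) ≈ -7
(CH₃)₃C–ONO₂ loses NO₃⁻: pKₐ(HNO₃) ≈ -1.3
(CH₃)₃C–OC(O)C₆H₄NO₂ loses p-O₂N–C₆H₄–COO⁻: pKₐ(p-nitrobenzoic acid) ≈ 3.4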